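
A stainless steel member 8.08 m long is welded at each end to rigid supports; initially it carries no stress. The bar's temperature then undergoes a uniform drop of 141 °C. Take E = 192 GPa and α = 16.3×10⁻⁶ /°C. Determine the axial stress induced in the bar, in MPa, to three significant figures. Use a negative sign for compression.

441 MPa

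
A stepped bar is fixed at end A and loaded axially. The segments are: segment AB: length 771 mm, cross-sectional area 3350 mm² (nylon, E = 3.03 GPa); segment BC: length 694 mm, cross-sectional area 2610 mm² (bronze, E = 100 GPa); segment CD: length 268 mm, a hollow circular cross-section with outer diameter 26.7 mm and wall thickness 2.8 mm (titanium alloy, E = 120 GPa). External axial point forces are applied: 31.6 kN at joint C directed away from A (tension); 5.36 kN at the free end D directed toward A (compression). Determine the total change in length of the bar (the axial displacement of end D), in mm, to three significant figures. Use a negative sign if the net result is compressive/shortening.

2.01 mm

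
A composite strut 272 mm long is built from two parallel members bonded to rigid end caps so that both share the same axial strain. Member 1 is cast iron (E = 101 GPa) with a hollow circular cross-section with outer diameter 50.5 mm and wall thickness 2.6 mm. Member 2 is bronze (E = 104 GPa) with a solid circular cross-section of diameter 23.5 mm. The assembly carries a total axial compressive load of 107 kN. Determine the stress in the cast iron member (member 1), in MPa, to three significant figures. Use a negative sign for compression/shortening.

A_1 = 391.3 mm².
A_2 = 433.7 mm².
Equal strain + equilibrium ⇒ each member carries load in proportion to AE: A₁E₁ = 39520000 N, A₂E₂ = 45110000 N, ΣAE = 84630000 N.
σ₁ = P·E₁/ΣAE = -107000·101000/84630000 = -127.7 MPa.

-128 MPa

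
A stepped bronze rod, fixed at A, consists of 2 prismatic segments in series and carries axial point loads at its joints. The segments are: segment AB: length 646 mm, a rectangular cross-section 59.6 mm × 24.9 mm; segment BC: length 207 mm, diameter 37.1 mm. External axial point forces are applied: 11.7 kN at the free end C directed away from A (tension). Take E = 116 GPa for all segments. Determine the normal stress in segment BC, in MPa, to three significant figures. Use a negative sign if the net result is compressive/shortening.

10.8 MPa

Internal axial forces (sectioning from the free end, tension +): N_BC = 11.7 kN, N_AB = 11.7 kN.
A_BC = 1081 mm².
σ_BC = N_BC/A_BC = 11700/1081 = 10.82 MPa.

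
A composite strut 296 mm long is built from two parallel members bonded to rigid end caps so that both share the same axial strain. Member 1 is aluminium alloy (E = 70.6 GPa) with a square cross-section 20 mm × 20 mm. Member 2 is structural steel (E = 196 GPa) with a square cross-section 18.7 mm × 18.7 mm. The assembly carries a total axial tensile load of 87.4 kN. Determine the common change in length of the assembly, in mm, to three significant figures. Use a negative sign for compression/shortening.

A_1 = 400 mm².
A_2 = 349.7 mm².
Equal strain + equilibrium ⇒ each member carries load in proportion to AE: A₁E₁ = 28240000 N, A₂E₂ = 68540000 N, ΣAE = 96780000 N.
δ = PL/ΣAE = 87400·296/96780000 = 0.2673 mm.

0.267 mm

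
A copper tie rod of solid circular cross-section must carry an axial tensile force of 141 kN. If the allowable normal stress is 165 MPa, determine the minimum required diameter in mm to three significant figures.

33.0 mm

Required area A ≥ P/σ_allow = 141000/165 = 854.5 mm².
For a solid circular section, d ≥ √(4A/π) = 32.99 mm.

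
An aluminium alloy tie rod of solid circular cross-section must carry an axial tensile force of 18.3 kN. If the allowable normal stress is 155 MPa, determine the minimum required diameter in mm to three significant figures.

12.3 mm

Required area A ≥ P/σ_allow = 18300/155 = 118.1 mm².
For a solid circular section, d ≥ √(4A/π) = 12.26 mm.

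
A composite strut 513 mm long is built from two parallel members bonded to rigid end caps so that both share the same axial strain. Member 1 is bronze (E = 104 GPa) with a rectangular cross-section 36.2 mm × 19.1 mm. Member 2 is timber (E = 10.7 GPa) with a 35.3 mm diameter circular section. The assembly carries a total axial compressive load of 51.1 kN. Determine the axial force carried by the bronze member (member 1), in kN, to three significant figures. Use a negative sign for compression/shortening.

A_1 = 691.4 mm².
A_2 = 978.7 mm².
Equal strain + equilibrium ⇒ each member carries load in proportion to AE: A₁E₁ = 71910000 N, A₂E₂ = 10470000 N, ΣAE = 82380000 N.
F₁ = P·A₁E₁/ΣAE = -51100·71910000/82380000 = -44600 N.

-44.6 kN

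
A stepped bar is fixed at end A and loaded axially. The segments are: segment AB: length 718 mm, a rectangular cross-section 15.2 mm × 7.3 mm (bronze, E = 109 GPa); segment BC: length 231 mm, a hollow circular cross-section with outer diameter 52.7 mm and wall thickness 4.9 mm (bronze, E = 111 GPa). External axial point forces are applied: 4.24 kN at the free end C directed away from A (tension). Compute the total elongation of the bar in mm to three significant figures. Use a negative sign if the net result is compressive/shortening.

Internal axial forces (sectioning from the free end, tension +): N_BC = 4.24 kN, N_AB = 4.24 kN.
A_AB = 111 mm².
A_BC = 735.8 mm².
δ_AB = 4240·718/(111·109000) = 0.2517 mm
δ_BC = 4240·231/(735.8·111000) = 0.01199 mm
δ = Σδ_i = 0.2637 mm.

0.264 mm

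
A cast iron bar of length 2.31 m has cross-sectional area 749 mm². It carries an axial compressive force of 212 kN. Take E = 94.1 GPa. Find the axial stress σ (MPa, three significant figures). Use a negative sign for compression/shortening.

σ = N/A = -212000/749 = -283 MPa.

-283 MPa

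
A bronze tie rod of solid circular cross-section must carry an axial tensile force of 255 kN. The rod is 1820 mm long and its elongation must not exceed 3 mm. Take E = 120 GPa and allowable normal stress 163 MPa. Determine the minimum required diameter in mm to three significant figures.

Required area A ≥ P/σ_allow = 255000/163 = 1564 mm².
For a solid circular section, d ≥ √(4A/π) = 44.63 mm.
Elongation limit: A ≥ PL/(Eδ_allow) = 255000·1820/(120000·3) = 1289 mm² ⇒ d ≥ 40.51 mm.
The stress limit governs.

44.6 mm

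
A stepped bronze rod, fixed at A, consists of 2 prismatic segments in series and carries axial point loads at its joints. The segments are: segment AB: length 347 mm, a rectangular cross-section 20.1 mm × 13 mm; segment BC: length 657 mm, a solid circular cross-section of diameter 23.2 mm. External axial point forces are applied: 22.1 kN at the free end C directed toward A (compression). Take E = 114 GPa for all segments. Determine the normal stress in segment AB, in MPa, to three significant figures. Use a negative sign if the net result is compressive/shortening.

Internal axial forces (sectioning from the free end, tension +): N_BC = -22.1 kN, N_AB = -22.1 kN.
A_AB = 261.3 mm².
σ_AB = N_AB/A_AB = -22100/261.3 = -84.58 MPa.

-84.6 MPa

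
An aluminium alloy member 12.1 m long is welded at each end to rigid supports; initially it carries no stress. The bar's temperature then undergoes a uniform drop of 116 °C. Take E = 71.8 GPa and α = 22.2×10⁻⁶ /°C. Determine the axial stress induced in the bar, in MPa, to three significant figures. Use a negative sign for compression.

Free thermal expansion αLΔT = 22.2e-6 · 12100 · -116 = -31.16 mm.
The walls impose strain ε = −(-31.16)/12100 = 2.5752e-03; σ = Eε = 71800 · 2.5752e-03 = 184.9 MPa.

185 MPa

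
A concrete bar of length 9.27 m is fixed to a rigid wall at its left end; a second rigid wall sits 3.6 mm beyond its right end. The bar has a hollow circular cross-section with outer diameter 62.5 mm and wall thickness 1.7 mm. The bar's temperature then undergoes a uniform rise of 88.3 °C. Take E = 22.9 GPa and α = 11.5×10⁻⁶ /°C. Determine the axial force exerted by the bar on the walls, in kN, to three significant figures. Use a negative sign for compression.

Free thermal expansion αLΔT = 11.5e-6 · 9270 · 88.3 = 9.413 mm.
The walls engage after the gap closes; constrained expansion = 9.413 − 3.6 = 5.813 mm.
The walls impose strain ε = −(5.813)/9270 = -6.2710e-04; σ = Eε = 22900 · -6.2710e-04 = -14.36 MPa.
Wall reaction R = σ·A = -14.36·324.7 = -4663 N = -4.663 kN.

-4.66 kN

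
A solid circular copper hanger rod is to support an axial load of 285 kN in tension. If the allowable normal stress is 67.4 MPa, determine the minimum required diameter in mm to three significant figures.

73.4 mm

Required area A ≥ P/σ_allow = 285000/67.4 = 4228 mm².
For a solid circular section, d ≥ √(4A/π) = 73.37 mm.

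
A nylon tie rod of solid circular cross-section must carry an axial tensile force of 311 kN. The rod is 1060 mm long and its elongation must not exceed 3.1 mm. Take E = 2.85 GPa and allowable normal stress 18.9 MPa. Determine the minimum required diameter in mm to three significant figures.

Required area A ≥ P/σ_allow = 311000/18.9 = 16460 mm².
For a solid circular section, d ≥ √(4A/π) = 144.7 mm.
Elongation limit: A ≥ PL/(Eδ_allow) = 311000·1060/(2850·3.1) = 37310 mm² ⇒ d ≥ 218 mm.
The elongation limit governs.

218 mm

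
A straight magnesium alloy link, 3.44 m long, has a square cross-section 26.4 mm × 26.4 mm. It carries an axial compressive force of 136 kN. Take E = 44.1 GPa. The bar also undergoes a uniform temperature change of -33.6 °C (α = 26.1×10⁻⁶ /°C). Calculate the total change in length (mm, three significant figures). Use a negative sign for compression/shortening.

-18.2 mm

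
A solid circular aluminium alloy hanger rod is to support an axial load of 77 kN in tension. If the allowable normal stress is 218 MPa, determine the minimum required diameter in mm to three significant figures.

21.2 mm

Required area A ≥ P/σ_allow = 77000/218 = 353.2 mm².
For a solid circular section, d ≥ √(4A/π) = 21.21 mm.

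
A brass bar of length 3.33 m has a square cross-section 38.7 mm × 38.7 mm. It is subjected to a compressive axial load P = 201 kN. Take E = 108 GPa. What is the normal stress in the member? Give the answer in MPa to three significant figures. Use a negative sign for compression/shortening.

A = 1498 mm².
σ = N/A = -201000/1498 = -134.2 MPa.

-134 MPa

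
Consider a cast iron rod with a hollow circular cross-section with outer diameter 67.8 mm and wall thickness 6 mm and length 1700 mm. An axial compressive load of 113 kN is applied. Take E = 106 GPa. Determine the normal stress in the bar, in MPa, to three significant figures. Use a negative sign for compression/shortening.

-97.0 MPa

A = 1165 mm².
σ = N/A = -113000/1165 = -97 MPa.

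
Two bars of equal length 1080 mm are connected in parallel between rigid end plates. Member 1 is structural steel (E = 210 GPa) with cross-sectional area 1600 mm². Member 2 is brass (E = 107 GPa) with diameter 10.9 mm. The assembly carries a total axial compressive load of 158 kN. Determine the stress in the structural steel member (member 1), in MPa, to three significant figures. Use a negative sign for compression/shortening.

-95.9 MPa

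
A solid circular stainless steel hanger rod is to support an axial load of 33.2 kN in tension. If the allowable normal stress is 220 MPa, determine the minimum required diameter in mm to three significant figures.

13.9 mm

Required area A ≥ P/σ_allow = 33200/220 = 150.9 mm².
For a solid circular section, d ≥ √(4A/π) = 13.86 mm.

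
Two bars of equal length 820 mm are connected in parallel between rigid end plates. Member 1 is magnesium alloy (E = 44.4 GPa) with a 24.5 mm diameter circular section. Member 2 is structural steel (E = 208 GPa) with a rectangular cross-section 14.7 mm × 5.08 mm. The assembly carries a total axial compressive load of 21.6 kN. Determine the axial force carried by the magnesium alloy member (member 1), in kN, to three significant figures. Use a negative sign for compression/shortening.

-12.4 kN

A_1 = 471.4 mm².
A_2 = 74.68 mm².
Equal strain + equilibrium ⇒ each member carries load in proportion to AE: A₁E₁ = 20930000 N, A₂E₂ = 15530000 N, ΣAE = 36460000 N.
F₁ = P·A₁E₁/ΣAE = -21600·20930000/36460000 = -12400 N.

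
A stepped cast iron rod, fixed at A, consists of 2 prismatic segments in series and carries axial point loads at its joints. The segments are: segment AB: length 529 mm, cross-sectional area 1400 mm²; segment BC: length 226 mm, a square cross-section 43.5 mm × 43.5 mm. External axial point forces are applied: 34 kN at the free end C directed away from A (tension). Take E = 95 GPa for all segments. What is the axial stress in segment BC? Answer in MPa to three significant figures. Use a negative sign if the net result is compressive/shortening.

Internal axial forces (sectioning from the free end, tension +): N_BC = 34 kN, N_AB = 34 kN.
A_BC = 1892 mm².
σ_BC = N_BC/A_BC = 34000/1892 = 17.97 MPa.

18.0 MPa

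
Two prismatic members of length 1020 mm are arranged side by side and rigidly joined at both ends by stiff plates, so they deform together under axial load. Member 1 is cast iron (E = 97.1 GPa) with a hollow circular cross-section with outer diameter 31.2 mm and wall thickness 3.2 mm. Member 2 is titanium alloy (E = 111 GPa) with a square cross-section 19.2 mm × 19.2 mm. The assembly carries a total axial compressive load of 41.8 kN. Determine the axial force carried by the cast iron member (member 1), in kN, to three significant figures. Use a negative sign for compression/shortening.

A_1 = 281.5 mm².
A_2 = 368.6 mm².
Equal strain + equilibrium ⇒ each member carries load in proportion to AE: A₁E₁ = 27330000 N, A₂E₂ = 40920000 N, ΣAE = 68250000 N.
F₁ = P·A₁E₁/ΣAE = -41800·27330000/68250000 = -16740 N.

-16.7 kN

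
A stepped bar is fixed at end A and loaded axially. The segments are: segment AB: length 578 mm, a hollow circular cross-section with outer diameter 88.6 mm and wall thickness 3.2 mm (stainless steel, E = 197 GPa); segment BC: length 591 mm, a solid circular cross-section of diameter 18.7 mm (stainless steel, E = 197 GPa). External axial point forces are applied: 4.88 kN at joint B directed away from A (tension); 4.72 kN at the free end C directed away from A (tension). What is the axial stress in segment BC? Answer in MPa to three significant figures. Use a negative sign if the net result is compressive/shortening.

Internal axial forces (sectioning from the free end, tension +): N_BC = 4.72 kN, N_AB = 9.6 kN.
A_BC = 274.6 mm².
σ_BC = N_BC/A_BC = 4720/274.6 = 17.19 MPa.

17.2 MPa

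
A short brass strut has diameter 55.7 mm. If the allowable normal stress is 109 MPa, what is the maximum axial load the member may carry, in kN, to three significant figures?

A = 2437 mm².
P_max = σ_allow · A = 109 · 2437 = 265600 N = 265.6 kN.

266 kN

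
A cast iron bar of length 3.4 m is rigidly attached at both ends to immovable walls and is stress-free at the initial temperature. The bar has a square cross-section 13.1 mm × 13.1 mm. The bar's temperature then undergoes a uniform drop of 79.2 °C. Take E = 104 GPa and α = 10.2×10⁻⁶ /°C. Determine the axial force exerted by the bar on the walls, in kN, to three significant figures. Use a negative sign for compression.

Free thermal expansion αLΔT = 10.2e-6 · 3400 · -79.2 = -2.747 mm.
The walls impose strain ε = −(-2.747)/3400 = 8.0784e-04; σ = Eε = 104000 · 8.0784e-04 = 84.02 MPa.
Wall reaction R = σ·A = 84.02·171.6 = 14420 N = 14.42 kN.

14.4 kN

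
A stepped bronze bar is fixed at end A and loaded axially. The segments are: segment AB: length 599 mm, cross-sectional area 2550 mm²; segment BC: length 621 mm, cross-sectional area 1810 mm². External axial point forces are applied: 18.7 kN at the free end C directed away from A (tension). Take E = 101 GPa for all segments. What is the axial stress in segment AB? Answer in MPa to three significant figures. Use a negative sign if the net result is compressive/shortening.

7.33 MPa

Internal axial forces (sectioning from the free end, tension +): N_BC = 18.7 kN, N_AB = 18.7 kN.
σ_AB = N_AB/A_AB = 18700/2550 = 7.333 MPa.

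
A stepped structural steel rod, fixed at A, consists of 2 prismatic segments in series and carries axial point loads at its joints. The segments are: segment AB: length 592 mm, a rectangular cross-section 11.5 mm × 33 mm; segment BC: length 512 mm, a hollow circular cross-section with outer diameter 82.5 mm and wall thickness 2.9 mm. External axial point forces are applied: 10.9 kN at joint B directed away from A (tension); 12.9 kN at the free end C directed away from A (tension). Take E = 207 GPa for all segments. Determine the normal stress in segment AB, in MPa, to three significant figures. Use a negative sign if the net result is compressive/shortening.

Internal axial forces (sectioning from the free end, tension +): N_BC = 12.9 kN, N_AB = 23.8 kN.
A_AB = 379.5 mm².
σ_AB = N_AB/A_AB = 23800/379.5 = 62.71 MPa.

62.7 MPa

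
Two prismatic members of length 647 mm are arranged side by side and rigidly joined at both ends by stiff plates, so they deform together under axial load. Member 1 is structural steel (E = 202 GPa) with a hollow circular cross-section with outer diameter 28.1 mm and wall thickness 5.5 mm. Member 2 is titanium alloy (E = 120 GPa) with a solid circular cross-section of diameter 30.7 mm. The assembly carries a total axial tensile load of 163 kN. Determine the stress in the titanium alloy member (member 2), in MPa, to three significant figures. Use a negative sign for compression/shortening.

A_1 = 390.5 mm².
A_2 = 740.2 mm².
Equal strain + equilibrium ⇒ each member carries load in proportion to AE: A₁E₁ = 78880000 N, A₂E₂ = 88830000 N, ΣAE = 167700000 N.
σ₂ = P·E₂/ΣAE = 163000·120000/167700000 = 116.6 MPa.

117 MPa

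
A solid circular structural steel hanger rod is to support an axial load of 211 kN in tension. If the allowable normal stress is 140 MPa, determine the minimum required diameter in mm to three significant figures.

43.8 mm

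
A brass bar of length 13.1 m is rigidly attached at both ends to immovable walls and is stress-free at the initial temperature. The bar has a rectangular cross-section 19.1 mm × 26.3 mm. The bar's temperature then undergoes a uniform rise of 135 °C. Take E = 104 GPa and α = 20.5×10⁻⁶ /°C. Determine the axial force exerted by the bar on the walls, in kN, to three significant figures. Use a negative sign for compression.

-145 kN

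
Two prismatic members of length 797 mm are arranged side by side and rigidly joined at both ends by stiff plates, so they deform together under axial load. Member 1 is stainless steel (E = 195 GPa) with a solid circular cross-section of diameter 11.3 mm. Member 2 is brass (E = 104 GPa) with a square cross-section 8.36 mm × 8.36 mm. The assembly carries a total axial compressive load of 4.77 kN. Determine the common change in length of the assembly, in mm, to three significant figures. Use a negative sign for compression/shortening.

A_1 = 100.3 mm².
A_2 = 69.89 mm².
Equal strain + equilibrium ⇒ each member carries load in proportion to AE: A₁E₁ = 19560000 N, A₂E₂ = 7269000 N, ΣAE = 26820000 N.
δ = PL/ΣAE = -4770·797/26820000 = -0.1417 mm.

-0.142 mm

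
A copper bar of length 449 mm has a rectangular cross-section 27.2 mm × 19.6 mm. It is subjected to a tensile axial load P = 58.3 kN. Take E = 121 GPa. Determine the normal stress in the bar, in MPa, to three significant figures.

A = 533.1 mm².
σ = N/A = 58300/533.1 = 109.4 MPa.

109 MPa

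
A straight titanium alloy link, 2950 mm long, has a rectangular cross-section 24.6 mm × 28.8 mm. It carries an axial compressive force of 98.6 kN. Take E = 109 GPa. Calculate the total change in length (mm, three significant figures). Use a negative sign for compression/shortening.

-3.77 mm

A = 708.5 mm².
δ_mech = NL/(AE) = -98600·2950/(708.5·109000) = -3.767 mm.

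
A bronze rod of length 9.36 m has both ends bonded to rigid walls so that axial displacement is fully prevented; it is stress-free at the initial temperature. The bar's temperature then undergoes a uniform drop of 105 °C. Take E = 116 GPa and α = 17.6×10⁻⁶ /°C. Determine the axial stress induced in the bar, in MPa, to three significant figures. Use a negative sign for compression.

214 MPa

Free thermal expansion αLΔT = 17.6e-6 · 9360 · -105 = -17.3 mm.
The walls impose strain ε = −(-17.3)/9360 = 1.8480e-03; σ = Eε = 116000 · 1.8480e-03 = 214.4 MPa.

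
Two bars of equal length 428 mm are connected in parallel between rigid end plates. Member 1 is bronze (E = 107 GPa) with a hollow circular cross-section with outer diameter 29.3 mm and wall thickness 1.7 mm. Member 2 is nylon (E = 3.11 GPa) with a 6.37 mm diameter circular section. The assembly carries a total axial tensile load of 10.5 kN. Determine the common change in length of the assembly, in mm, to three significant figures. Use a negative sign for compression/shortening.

0.283 mm

A_1 = 147.4 mm².
A_2 = 31.87 mm².
Equal strain + equilibrium ⇒ each member carries load in proportion to AE: A₁E₁ = 15770000 N, A₂E₂ = 99110 N, ΣAE = 15870000 N.
δ = PL/ΣAE = 10500·428/15870000 = 0.2832 mm.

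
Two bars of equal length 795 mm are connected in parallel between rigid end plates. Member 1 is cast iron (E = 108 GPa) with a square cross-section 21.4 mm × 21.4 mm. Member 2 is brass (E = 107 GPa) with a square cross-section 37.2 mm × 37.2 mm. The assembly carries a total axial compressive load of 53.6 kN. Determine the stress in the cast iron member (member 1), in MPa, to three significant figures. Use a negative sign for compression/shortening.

A_1 = 458 mm².
A_2 = 1384 mm².
Equal strain + equilibrium ⇒ each member carries load in proportion to AE: A₁E₁ = 49460000 N, A₂E₂ = 148100000 N, ΣAE = 197500000 N.
σ₁ = P·E₁/ΣAE = -53600·108000/197500000 = -29.31 MPa.

-29.3 MPa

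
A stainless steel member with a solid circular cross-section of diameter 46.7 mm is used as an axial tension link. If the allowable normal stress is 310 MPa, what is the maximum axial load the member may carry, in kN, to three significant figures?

A = 1713 mm².
P_max = σ_allow · A = 310 · 1713 = 531000 N = 531 kN.

531 kN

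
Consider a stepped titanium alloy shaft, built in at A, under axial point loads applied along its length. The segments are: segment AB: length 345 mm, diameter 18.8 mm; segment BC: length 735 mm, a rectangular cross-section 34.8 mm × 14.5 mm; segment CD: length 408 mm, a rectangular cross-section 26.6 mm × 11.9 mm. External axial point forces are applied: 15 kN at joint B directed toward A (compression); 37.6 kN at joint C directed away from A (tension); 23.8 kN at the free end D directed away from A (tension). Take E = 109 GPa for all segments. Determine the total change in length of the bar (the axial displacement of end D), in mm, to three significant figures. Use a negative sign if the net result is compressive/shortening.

Internal axial forces (sectioning from the free end, tension +): N_CD = 23.8 kN, N_BC = 61.4 kN, N_AB = 46.4 kN.
A_AB = 277.6 mm².
A_BC = 504.6 mm².
A_CD = 316.5 mm².
δ_AB = 46400·345/(277.6·109000) = 0.5291 mm
δ_BC = 61400·735/(504.6·109000) = 0.8205 mm
δ_CD = 23800·408/(316.5·109000) = 0.2814 mm
δ = Σδ_i = 1.631 mm.

1.63 mm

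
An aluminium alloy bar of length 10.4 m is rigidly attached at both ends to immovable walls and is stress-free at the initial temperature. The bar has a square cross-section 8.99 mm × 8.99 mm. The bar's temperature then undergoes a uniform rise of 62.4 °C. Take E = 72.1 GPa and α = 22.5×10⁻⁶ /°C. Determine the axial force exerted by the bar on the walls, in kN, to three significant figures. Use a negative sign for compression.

Free thermal expansion αLΔT = 22.5e-6 · 10400 · 62.4 = 14.6 mm.
The walls impose strain ε = −(14.6)/10400 = -1.4040e-03; σ = Eε = 72100 · -1.4040e-03 = -101.2 MPa.
Wall reaction R = σ·A = -101.2·80.82 = -8181 N = -8.181 kN.

-8.18 kN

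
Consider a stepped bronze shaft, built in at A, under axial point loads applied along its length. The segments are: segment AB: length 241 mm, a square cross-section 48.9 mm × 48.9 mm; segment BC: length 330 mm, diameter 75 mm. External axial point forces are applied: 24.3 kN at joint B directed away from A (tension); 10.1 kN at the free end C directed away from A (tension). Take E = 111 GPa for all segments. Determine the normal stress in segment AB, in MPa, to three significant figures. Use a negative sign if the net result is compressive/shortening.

14.4 MPa

Internal axial forces (sectioning from the free end, tension +): N_BC = 10.1 kN, N_AB = 34.4 kN.
A_AB = 2391 mm².
σ_AB = N_AB/A_AB = 34400/2391 = 14.39 MPa.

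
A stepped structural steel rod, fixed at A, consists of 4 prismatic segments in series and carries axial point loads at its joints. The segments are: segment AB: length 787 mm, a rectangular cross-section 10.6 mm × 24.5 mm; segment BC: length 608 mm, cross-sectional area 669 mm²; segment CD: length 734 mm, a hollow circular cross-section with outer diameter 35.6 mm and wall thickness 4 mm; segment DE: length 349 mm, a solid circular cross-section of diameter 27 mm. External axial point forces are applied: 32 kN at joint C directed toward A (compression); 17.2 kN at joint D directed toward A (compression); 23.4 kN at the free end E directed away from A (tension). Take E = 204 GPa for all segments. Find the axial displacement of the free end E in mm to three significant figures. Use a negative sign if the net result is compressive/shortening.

-0.372 mm

Internal axial forces (sectioning from the free end, tension +): N_DE = 23.4 kN, N_CD = 6.2 kN, N_BC = -25.8 kN, N_AB = -25.8 kN.
A_AB = 259.7 mm².
A_CD = 397.1 mm².
A_DE = 572.6 mm².
δ_AB = -25800·787/(259.7·204000) = -0.3833 mm
δ_BC = -25800·608/(669·204000) = -0.1149 mm
δ_CD = 6200·734/(397.1·204000) = 0.05618 mm
δ_DE = 23400·349/(572.6·204000) = 0.06992 mm
δ = Σδ_i = -0.3721 mm.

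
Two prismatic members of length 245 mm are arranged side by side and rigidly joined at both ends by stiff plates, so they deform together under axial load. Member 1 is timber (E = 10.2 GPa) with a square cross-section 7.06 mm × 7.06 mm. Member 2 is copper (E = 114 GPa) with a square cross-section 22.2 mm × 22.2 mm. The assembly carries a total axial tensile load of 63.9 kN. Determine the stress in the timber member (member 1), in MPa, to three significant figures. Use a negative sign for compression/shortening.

11.5 MPa

A_1 = 49.84 mm².
A_2 = 492.8 mm².
Equal strain + equilibrium ⇒ each member carries load in proportion to AE: A₁E₁ = 508400 N, A₂E₂ = 56180000 N, ΣAE = 56690000 N.
σ₁ = P·E₁/ΣAE = 63900·10200/56690000 = 11.5 MPa.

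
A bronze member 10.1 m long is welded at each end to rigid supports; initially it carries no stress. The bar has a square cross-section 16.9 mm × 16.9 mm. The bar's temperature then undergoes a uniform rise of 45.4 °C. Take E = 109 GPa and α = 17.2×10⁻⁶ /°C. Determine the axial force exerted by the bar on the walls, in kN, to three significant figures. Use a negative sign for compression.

Free thermal expansion αLΔT = 17.2e-6 · 10100 · 45.4 = 7.887 mm.
The walls impose strain ε = −(7.887)/10100 = -7.8088e-04; σ = Eε = 109000 · -7.8088e-04 = -85.12 MPa.
Wall reaction R = σ·A = -85.12·285.6 = -24310 N = -24.31 kN.

-24.3 kN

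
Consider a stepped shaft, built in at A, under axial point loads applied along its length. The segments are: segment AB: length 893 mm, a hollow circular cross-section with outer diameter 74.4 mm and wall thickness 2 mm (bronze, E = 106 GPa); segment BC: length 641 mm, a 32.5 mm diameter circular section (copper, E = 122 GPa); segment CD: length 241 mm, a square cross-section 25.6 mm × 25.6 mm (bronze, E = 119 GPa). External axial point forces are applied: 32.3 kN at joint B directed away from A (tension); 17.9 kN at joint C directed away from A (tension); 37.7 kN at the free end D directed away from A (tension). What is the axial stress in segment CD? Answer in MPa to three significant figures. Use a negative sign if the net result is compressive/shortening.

Internal axial forces (sectioning from the free end, tension +): N_CD = 37.7 kN, N_BC = 55.6 kN, N_AB = 87.9 kN.
A_CD = 655.4 mm².
σ_CD = N_CD/A_CD = 37700/655.4 = 57.53 MPa.

57.5 MPa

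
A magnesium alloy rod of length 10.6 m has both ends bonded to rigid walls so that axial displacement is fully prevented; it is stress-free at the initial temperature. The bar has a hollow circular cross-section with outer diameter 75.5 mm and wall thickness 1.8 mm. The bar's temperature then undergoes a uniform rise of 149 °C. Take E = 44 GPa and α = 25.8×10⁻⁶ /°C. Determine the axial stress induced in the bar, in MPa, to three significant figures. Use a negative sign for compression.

Free thermal expansion αLΔT = 25.8e-6 · 10600 · 149 = 40.75 mm.
The walls impose strain ε = −(40.75)/10600 = -3.8442e-03; σ = Eε = 44000 · -3.8442e-03 = -169.1 MPa.

-169 MPa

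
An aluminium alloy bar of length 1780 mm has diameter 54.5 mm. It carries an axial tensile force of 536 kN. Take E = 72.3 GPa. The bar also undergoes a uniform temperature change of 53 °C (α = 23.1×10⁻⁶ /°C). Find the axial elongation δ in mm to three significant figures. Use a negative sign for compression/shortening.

7.84 mm

A = 2333 mm².
δ_mech = NL/(AE) = 536000·1780/(2333·72300) = 5.657 mm.
δ_thermal = αLΔT = 23.1e-6·1780·53 = 2.179 mm.
δ = δ_mech + δ_thermal = 7.836 mm.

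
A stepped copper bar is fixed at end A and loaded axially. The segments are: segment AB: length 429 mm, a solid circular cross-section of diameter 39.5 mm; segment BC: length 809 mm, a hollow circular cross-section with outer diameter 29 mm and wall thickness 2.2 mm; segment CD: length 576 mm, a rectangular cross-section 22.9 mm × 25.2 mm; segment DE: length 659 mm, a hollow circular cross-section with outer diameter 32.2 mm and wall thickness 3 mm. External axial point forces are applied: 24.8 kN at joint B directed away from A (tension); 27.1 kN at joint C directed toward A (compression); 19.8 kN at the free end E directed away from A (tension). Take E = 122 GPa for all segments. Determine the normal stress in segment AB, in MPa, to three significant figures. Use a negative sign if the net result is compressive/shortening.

14.3 MPa

Internal axial forces (sectioning from the free end, tension +): N_DE = 19.8 kN, N_CD = 19.8 kN, N_BC = -7.3 kN, N_AB = 17.5 kN.
A_AB = 1225 mm².
σ_AB = N_AB/A_AB = 17500/1225 = 14.28 MPa.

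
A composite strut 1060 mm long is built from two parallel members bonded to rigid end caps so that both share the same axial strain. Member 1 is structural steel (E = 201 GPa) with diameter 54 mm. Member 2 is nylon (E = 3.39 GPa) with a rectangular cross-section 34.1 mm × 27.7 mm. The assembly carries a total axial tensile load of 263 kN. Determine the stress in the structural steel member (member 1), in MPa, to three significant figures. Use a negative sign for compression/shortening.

A_1 = 2290 mm².
A_2 = 944.6 mm².
Equal strain + equilibrium ⇒ each member carries load in proportion to AE: A₁E₁ = 460300000 N, A₂E₂ = 3202000 N, ΣAE = 463500000 N.
σ₁ = P·E₁/ΣAE = 263000·201000/463500000 = 114 MPa.

114 MPa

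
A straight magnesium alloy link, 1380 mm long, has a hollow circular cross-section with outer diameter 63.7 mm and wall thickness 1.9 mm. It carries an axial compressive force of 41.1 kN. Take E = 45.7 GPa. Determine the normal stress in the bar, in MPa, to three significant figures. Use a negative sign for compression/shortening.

A = 368.9 mm².
σ = N/A = -41100/368.9 = -111.4 MPa.

-111 MPa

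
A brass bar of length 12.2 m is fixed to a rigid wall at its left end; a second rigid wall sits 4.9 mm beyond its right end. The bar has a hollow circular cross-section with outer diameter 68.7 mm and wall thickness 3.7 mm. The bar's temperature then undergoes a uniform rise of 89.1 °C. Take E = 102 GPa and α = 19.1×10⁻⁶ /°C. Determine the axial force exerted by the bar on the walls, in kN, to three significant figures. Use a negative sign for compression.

-100 kN

Free thermal expansion αLΔT = 19.1e-6 · 12200 · 89.1 = 20.76 mm.
The walls engage after the gap closes; constrained expansion = 20.76 − 4.9 = 15.86 mm.
The walls impose strain ε = −(15.86)/12200 = -1.3002e-03; σ = Eε = 102000 · -1.3002e-03 = -132.6 MPa.
Wall reaction R = σ·A = -132.6·755.6 = -100200 N = -100.2 kN.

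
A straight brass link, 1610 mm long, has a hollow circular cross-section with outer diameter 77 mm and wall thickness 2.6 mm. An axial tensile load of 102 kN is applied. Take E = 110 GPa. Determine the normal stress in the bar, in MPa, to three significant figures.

168 MPa

A = 607.7 mm².
σ = N/A = 102000/607.7 = 167.8 MPa.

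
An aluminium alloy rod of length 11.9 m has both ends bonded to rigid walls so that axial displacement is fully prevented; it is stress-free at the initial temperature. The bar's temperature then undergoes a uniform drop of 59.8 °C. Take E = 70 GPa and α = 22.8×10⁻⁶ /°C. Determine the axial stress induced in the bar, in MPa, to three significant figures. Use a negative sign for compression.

95.4 MPa

Free thermal expansion αLΔT = 22.8e-6 · 11900 · -59.8 = -16.22 mm.
The walls impose strain ε = −(-16.22)/11900 = 1.3634e-03; σ = Eε = 70000 · 1.3634e-03 = 95.44 MPa.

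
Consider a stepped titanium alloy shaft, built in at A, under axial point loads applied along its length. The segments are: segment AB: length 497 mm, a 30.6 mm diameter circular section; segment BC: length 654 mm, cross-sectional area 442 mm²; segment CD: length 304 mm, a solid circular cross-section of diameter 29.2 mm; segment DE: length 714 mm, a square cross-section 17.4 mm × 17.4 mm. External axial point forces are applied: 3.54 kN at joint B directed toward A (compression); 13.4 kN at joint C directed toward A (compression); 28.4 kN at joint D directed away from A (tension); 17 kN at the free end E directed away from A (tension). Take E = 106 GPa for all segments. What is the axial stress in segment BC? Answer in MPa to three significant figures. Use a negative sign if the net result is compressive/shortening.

72.4 MPa

Internal axial forces (sectioning from the free end, tension +): N_DE = 17 kN, N_CD = 45.4 kN, N_BC = 32 kN, N_AB = 28.46 kN.
σ_BC = N_BC/A_BC = 32000/442 = 72.4 MPa.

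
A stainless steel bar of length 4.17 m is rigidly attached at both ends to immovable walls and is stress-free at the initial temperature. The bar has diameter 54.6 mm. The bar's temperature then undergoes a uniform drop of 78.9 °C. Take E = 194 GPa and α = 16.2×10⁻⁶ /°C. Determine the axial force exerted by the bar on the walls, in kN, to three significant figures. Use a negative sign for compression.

581 kN

Free thermal expansion αLΔT = 16.2e-6 · 4170 · -78.9 = -5.33 mm.
The walls impose strain ε = −(-5.33)/4170 = 1.2782e-03; σ = Eε = 194000 · 1.2782e-03 = 248 MPa.
Wall reaction R = σ·A = 248·2341 = 580600 N = 580.6 kN.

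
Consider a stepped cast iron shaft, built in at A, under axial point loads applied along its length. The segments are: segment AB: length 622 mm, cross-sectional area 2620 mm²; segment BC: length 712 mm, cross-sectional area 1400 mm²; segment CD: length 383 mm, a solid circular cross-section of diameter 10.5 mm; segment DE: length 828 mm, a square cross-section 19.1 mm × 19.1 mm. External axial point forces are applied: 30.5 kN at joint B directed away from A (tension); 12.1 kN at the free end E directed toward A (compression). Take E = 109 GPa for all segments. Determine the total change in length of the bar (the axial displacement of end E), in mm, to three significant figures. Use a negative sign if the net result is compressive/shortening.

Internal axial forces (sectioning from the free end, tension +): N_DE = -12.1 kN, N_CD = -12.1 kN, N_BC = -12.1 kN, N_AB = 18.4 kN.
A_CD = 86.59 mm².
A_DE = 364.8 mm².
δ_AB = 18400·622/(2620·109000) = 0.04008 mm
δ_BC = -12100·712/(1400·109000) = -0.05646 mm
δ_CD = -12100·383/(86.59·109000) = -0.491 mm
δ_DE = -12100·828/(364.8·109000) = -0.252 mm
δ = Σδ_i = -0.7593 mm.

-0.759 mm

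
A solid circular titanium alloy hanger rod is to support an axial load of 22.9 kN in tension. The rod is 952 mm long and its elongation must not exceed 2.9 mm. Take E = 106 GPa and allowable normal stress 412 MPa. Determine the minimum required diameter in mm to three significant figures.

9.50 mm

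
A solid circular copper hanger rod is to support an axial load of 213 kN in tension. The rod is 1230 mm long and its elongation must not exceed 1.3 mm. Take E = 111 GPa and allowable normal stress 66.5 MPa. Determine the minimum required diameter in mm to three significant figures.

Required area A ≥ P/σ_allow = 213000/66.5 = 3203 mm².
For a solid circular section, d ≥ √(4A/π) = 63.86 mm.
Elongation limit: A ≥ PL/(Eδ_allow) = 213000·1230/(111000·1.3) = 1816 mm² ⇒ d ≥ 48.08 mm.
The stress limit governs.

63.9 mm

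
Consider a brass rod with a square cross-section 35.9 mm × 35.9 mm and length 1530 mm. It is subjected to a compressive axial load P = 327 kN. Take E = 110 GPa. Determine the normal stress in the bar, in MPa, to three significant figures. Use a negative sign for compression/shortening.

A = 1289 mm².
σ = N/A = -327000/1289 = -253.7 MPa.

-254 MPa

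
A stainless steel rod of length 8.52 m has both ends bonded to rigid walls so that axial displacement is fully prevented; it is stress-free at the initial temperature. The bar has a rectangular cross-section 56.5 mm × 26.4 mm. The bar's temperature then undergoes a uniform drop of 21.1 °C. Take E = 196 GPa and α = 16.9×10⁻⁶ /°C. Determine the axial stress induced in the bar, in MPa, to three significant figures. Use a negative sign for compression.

Free thermal expansion αLΔT = 16.9e-6 · 8520 · -21.1 = -3.038 mm.
The walls impose strain ε = −(-3.038)/8520 = 3.5659e-04; σ = Eε = 196000 · 3.5659e-04 = 69.89 MPa.

69.9 MPa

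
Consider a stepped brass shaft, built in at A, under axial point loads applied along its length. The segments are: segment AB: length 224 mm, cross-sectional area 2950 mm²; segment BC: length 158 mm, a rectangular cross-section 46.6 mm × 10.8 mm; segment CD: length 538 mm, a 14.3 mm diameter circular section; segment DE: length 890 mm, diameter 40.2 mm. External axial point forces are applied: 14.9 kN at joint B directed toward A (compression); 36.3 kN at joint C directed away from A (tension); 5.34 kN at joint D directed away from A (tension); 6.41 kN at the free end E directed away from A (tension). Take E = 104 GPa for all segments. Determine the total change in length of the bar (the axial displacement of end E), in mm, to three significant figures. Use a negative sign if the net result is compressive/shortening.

0.591 mm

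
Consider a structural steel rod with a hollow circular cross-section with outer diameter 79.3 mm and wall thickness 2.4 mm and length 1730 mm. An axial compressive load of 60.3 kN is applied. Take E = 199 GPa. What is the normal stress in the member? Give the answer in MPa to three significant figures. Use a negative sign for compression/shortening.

A = 579.8 mm².
σ = N/A = -60300/579.8 = -104 MPa.

-104 MPa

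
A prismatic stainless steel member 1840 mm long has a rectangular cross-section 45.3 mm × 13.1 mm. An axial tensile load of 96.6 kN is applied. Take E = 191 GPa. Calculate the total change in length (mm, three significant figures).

A = 593.4 mm².
δ_mech = NL/(AE) = 96600·1840/(593.4·191000) = 1.568 mm.

1.57 mm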